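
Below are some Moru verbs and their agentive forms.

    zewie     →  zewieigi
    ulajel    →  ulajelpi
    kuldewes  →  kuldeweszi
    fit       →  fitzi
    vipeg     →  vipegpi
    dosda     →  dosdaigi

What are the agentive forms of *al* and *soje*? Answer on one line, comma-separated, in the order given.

The pattern is voicing of the final sound: -zi when the stem ends in a voiceless consonant (*kuldewes*, *fit*); -pi when the stem ends in a voiced consonant (*ulajel*, *vipeg*); -igi when the stem ends in a vowel (*zewie*, *dosda*).
*al*: final sound = /l/, a voiced consonant → -pi → *alpi*.
Since the final sound of *soje* is /e/ (a vowel), it takes -igi, giving *sojeigi*.

alpi, sojeigi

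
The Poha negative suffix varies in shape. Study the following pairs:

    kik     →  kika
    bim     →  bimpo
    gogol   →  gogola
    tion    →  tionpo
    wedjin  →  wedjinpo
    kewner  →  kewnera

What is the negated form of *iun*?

The pattern is nasality of the final consonant: -po when the stem ends in a nasal (*bim*, *tion*, *wedjin*); -a when the stem ends in a non-nasal consonant (*kik*, *gogol*, *kewner*).
The final consonant of *iun* is /n/, which is a nasal, so the suffix is -po, giving *iunpo*.

iunpo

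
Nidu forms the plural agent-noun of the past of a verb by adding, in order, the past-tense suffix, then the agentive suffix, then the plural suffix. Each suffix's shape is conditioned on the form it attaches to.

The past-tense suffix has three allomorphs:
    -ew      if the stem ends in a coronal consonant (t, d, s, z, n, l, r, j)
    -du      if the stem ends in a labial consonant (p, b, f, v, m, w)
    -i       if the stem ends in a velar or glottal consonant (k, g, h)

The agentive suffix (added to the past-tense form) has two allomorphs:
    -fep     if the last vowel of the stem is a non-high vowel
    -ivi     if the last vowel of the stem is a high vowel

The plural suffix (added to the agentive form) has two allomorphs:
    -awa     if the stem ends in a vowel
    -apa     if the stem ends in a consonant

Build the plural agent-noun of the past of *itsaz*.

itsazewfepapa

*itsaz*: final consonant = /z/, coronal → -ew → *itsazew*.
The last vowel of the past-tense form *itsazew* is /e/, which is a non-high vowel, so the agentive suffix is -fep, giving *itsazewfep*.
The final sound of the agentive form *itsazewfep* is /p/, which is a consonant, so the plural suffix is -apa, giving *itsazewfepapa*.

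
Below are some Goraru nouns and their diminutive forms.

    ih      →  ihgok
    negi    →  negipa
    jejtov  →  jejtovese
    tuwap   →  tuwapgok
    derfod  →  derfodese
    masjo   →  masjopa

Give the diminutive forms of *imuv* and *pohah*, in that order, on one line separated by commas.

imuvese, pohahgok

The alternation tracks the final sound of the stem — -gok when the stem ends in a voiceless consonant (*ih*, *tuwap*); -ese when the stem ends in a voiced consonant (*jejtov*, *derfod*); -pa when the stem ends in a vowel (*negi*, *masjo*).
*imuv*: final sound = /v/, a voiced consonant → -ese → *imuvese*.
*pohah*: final sound = /h/, a voiceless consonant → -gok → *pohahgok*.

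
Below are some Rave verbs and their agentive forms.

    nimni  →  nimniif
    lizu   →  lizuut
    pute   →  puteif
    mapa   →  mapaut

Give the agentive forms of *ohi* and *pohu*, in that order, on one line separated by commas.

The alternation tracks the last vowel of the stem — -if when the last vowel of the stem is a front vowel (*nimni*, *pute*); -ut when the last vowel of the stem is a back vowel (*lizu*, *mapa*).
*ohi*: last vowel = /i/, a front vowel → -if → *ohiif*.
*pohu*: last vowel = /u/, a back vowel → -ut → *pohuut*.

ohiif, pohuut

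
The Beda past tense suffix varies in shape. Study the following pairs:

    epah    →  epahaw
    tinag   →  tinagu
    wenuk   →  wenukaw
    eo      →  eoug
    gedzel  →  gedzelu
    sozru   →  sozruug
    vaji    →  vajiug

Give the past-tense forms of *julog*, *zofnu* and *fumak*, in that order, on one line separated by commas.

Looking at the final sound of each stem: -aw when the stem ends in a voiceless consonant (*epah*, *wenuk*); -u when the stem ends in a voiced consonant (*tinag*, *gedzel*); -ug when the stem ends in a vowel (*eo*, *sozru*, *vaji*).
*julog* — final sound /g/ (a voiced consonant) → -u → *julogu*.
*zofnu*: final sound = /u/, a vowel → -ug → *zofnuug*.
Since the final sound of *fumak* is /k/ (a voiceless consonant), it takes -aw, giving *fumakaw*.

julogu, zofnuug, fumakaw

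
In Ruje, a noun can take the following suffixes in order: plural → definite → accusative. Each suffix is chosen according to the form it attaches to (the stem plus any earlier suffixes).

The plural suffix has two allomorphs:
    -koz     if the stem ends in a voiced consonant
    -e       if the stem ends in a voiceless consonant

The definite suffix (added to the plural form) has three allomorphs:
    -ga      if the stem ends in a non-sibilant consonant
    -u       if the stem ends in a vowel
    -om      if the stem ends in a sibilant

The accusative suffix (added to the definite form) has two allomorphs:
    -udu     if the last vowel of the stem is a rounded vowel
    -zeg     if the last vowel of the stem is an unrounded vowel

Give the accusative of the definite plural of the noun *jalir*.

*jalir*: final consonant = /r/, voiced → -koz → *jalirkoz*.
The plural form *jalirkoz* — final sound /z/ (a sibilant) → -om → *jalirkozom*.
The definite form *jalirkozom* — last vowel /o/ (a rounded vowel) → -udu → *jalirkozomudu*.

jalirkozomudu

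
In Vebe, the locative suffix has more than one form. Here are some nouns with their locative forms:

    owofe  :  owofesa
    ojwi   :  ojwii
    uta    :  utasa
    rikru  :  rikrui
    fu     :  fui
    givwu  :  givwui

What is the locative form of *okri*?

The suffix is conditioned by the last vowel: -i when the last vowel of the stem is a high vowel (*ojwi*, *rikru*, *fu*, *givwu*); -sa when the last vowel of the stem is a non-high vowel (*owofe*, *uta*).
*okri* — last vowel /i/ (a high vowel) → -i → *okrii*.

okrii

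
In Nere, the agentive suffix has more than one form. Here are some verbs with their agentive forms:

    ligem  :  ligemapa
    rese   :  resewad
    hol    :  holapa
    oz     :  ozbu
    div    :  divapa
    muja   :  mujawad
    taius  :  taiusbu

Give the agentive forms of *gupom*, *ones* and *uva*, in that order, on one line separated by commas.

gupomapa, onesbu, uvawad

The alternation tracks the final sound of the stem — -bu when the stem ends in a sibilant (*oz*, *taius*); -apa when the stem ends in a non-sibilant consonant (*ligem*, *hol*, *div*); -wad when the stem ends in a vowel (*rese*, *muja*).
*gupom*: final sound = /m/, a non-sibilant consonant → -apa → *gupomapa*.
The final sound of *ones* is /s/, which is a sibilant, so the suffix is -bu, giving *onesbu*.
*uva*: final sound = /a/, a vowel → -wad → *uvawad*.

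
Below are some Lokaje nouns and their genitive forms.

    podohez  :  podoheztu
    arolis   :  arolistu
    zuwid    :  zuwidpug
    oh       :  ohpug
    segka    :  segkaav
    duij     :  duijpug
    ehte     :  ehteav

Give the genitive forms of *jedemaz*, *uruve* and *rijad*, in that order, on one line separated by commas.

jedemaztu, uruveav, rijadpug

The suffix is conditioned by the final sound: -tu when the stem ends in a sibilant (*podohez*, *arolis*); -pug when the stem ends in a non-sibilant consonant (*zuwid*, *oh*, *duij*); -av when the stem ends in a vowel (*segka*, *ehte*).
*jedemaz* — final sound /z/ (a sibilant) → -tu → *jedemaztu*.
*uruve*: final sound = /e/, a vowel → -av → *uruveav*.
*rijad*: final sound = /d/, a non-sibilant consonant → -pug → *rijadpug*.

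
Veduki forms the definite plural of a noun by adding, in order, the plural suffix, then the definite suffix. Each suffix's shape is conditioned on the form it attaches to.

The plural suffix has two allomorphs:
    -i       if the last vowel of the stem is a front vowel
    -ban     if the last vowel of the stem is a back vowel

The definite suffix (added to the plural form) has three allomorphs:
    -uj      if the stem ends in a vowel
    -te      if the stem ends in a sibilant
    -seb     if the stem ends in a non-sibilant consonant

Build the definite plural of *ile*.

ileiuj

*ile* — last vowel /e/ (a front vowel) → -i → *ilei*.
The plural form *ilei* — final sound /i/ (a vowel) → -uj → *ileiuj*.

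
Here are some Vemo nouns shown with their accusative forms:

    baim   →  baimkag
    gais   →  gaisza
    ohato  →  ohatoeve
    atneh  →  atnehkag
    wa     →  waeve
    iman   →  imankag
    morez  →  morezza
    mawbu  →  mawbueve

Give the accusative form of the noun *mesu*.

mesueve

The pattern is sibilance of the final sound: -za when the stem ends in a sibilant (*gais*, *morez*); -kag when the stem ends in a non-sibilant consonant (*baim*, *atneh*, *iman*); -eve when the stem ends in a vowel (*ohato*, *wa*, *mawbu*).
Since the final sound of *mesu* is /u/ (a vowel), it takes -eve, giving *mesueve*.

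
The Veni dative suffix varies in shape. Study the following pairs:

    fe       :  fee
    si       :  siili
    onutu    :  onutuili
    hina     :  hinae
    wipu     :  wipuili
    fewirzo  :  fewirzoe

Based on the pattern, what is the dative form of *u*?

The suffix is conditioned by the last vowel: -ili when the last vowel of the stem is a high vowel (*si*, *onutu*, *wipu*); -e when the last vowel of the stem is a non-high vowel (*fe*, *hina*, *fewirzo*).
*u* — last vowel /u/ (a high vowel) → -ili → *uili*.

uili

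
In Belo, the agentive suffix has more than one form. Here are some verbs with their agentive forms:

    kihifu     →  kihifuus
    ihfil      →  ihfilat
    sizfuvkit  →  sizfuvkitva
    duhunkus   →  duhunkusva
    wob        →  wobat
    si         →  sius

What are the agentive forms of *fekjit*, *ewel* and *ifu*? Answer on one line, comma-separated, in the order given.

fekjitva, ewelat, ifuus

The suffix is conditioned by the final sound: -va when the stem ends in a voiceless consonant (*sizfuvkit*, *duhunkus*); -at when the stem ends in a voiced consonant (*ihfil*, *wob*); -us when the stem ends in a vowel (*kihifu*, *si*).
*fekjit*: final sound = /t/, a voiceless consonant → -va → *fekjitva*.
*ewel*: final sound = /l/, a voiced consonant → -at → *ewelat*.
Since the final sound of *ifu* is /u/ (a vowel), it takes -us, giving *ifuus*.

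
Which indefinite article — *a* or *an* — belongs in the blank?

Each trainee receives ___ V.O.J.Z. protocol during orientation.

a

The indefinite article is chosen by the initial *sound* of the following word, not its spelling.
The initialism *V.O.J.Z.* is read letter by letter; the first letter, V, is pronounced /viː/, which begins with a consonant sound.
So the article is *a*: Each trainee receives a V.O.J.Z. protocol during orientation.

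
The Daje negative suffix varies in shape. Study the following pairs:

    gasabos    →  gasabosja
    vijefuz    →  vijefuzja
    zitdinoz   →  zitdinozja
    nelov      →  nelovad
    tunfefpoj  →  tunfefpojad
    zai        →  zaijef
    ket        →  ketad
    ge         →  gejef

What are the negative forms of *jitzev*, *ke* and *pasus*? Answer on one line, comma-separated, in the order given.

Looking at the final sound of each stem: -ja when the stem ends in a sibilant (*gasabos*, *vijefuz*, *zitdinoz*); -ad when the stem ends in a non-sibilant consonant (*nelov*, *tunfefpoj*, *ket*); -jef when the stem ends in a vowel (*zai*, *ge*).
The final sound of *jitzev* is /v/, which is a non-sibilant consonant, so the suffix is -ad, giving *jitzevad*.
*ke* — final sound /e/ (a vowel) → -jef → *kejef*.
Since the final sound of *pasus* is /s/ (a sibilant), it takes -ja, giving *pasusja*.

jitzevad, kejef, pasusja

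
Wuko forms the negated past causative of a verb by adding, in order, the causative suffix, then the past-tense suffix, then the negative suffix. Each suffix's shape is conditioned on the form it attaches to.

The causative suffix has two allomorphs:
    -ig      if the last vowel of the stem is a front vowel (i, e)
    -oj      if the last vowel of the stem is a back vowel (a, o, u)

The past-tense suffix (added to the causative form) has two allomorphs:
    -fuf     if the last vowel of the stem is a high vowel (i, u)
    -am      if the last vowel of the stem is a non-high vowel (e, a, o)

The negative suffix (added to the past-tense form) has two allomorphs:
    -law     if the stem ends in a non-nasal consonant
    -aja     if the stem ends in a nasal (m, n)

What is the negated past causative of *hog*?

The last vowel of *hog* is /o/, which is a back vowel, so the causative suffix is -oj, giving *hogoj*.
The causative form *hogoj*: last vowel = /o/, a non-high vowel → -am → *hogojam*.
The final consonant of the past-tense form *hogojam* is /m/, which is a nasal, so the negative suffix is -aja, giving *hogojamaja*.

hogojamaja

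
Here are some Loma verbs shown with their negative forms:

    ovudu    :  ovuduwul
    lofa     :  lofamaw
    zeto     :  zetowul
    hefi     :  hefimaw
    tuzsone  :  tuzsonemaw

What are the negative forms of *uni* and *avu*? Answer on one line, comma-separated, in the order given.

The alternation tracks the last vowel of the stem — -wul when the last vowel of the stem is a rounded vowel (*ovudu*, *zeto*); -maw when the last vowel of the stem is an unrounded vowel (*lofa*, *hefi*, *tuzsone*).
Since the last vowel of *uni* is /i/ (an unrounded vowel), it takes -maw, giving *unimaw*.
*avu* — last vowel /u/ (a rounded vowel) → -wul → *avuwul*.

unimaw, avuwul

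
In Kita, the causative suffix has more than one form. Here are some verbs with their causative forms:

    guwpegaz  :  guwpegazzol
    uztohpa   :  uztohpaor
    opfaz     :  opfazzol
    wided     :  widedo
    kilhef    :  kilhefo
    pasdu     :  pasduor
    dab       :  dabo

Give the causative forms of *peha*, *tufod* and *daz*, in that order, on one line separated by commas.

The alternation tracks the final sound of the stem — -zol when the stem ends in a sibilant (*guwpegaz*, *opfaz*); -o when the stem ends in a non-sibilant consonant (*wided*, *kilhef*, *dab*); -or when the stem ends in a vowel (*uztohpa*, *pasdu*).
Since the final sound of *peha* is /a/ (a vowel), it takes -or, giving *pehaor*.
*tufod* — final sound /d/ (a non-sibilant consonant) → -o → *tufodo*.
*daz*: final sound = /z/, a sibilant → -zol → *dazzol*.

pehaor, tufodo, dazzol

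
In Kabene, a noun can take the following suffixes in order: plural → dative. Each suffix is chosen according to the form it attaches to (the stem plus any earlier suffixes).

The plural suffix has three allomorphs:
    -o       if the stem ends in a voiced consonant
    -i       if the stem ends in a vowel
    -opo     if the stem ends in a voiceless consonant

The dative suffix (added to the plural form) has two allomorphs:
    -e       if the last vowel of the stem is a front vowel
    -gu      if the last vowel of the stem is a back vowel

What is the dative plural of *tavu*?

tavuie

*tavu* — final sound /u/ (a vowel) → -i → *tavui*.
The plural form *tavui* — last vowel /i/ (a front vowel) → -e → *tavuie*.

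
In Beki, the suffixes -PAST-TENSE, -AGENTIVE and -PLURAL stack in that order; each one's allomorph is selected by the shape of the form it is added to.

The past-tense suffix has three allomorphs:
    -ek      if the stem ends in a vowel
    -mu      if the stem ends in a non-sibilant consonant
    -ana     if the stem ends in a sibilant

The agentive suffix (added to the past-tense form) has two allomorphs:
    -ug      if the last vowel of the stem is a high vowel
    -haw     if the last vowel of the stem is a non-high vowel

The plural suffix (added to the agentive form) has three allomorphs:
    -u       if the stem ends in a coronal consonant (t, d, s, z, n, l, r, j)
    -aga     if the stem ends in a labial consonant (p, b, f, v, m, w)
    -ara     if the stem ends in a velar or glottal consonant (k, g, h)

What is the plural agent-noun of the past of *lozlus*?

Since the final sound of *lozlus* is /s/ (a sibilant), it takes -ana, giving *lozlusana*.
The past-tense form *lozlusana*: last vowel = /a/, a non-high vowel → -haw → *lozlusanahaw*.
Since the final consonant of the agentive form *lozlusanahaw* is /w/ (labial), it takes -aga, giving *lozlusanahawaga*.

lozlusanahawaga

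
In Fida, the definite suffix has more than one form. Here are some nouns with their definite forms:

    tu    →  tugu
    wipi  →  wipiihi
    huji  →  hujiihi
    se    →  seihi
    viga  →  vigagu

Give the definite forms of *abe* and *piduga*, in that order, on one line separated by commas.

abeihi, pidugagu

The suffix is conditioned by the last vowel: -ihi when the last vowel of the stem is a front vowel (*wipi*, *huji*, *se*); -gu when the last vowel of the stem is a back vowel (*tu*, *viga*).
*abe*: last vowel = /e/, a front vowel → -ihi → *abeihi*.
The last vowel of *piduga* is /a/, which is a back vowel, so the suffix is -gu, giving *pidugagu*.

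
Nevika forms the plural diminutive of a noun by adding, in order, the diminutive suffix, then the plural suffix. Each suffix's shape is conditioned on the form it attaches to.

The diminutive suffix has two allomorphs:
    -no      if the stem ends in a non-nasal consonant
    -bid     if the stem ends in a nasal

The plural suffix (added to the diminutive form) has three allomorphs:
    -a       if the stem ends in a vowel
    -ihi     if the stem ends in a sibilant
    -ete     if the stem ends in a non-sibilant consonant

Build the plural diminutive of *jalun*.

*jalun* — final consonant /n/ (a nasal) → -bid → *jalunbid*.
Since the final sound of the diminutive form *jalunbid* is /d/ (a non-sibilant consonant), it takes -ete, giving *jalunbidete*.

jalunbidete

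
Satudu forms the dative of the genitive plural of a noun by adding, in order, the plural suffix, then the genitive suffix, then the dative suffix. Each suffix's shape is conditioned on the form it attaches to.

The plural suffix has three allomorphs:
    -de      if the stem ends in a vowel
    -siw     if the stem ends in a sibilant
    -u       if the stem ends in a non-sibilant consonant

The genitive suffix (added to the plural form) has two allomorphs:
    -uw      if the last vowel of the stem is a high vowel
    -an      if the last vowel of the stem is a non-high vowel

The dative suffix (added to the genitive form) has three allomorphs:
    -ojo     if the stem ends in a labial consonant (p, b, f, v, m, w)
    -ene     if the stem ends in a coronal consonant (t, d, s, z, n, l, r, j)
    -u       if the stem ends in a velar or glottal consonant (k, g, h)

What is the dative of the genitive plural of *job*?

jobuuwojo

The final sound of *job* is /b/, which is a non-sibilant consonant, so the plural suffix is -u, giving *jobu*.
Since the last vowel of the plural form *jobu* is /u/ (a high vowel), it takes -uw, giving *jobuuw*.
The genitive form *jobuuw*: final consonant = /w/, labial → -ojo → *jobuuwojo*.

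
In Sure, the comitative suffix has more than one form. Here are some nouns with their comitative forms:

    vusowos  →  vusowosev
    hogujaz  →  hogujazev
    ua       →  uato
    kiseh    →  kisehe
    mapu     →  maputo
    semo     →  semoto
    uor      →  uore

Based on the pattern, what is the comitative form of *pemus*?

pemusev

The suffix is conditioned by the final sound: -ev when the stem ends in a sibilant (*vusowos*, *hogujaz*); -e when the stem ends in a non-sibilant consonant (*kiseh*, *uor*); -to when the stem ends in a vowel (*ua*, *mapu*, *semo*).
*pemus* — final sound /s/ (a sibilant) → -ev → *pemusev*.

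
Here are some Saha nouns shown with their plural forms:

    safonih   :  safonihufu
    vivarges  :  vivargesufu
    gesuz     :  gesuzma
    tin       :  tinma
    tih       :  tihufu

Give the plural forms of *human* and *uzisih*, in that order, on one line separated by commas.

Looking at the final consonant of each stem: -ufu when the stem ends in a voiceless consonant (*safonih*, *vivarges*, *tih*); -ma when the stem ends in a voiced consonant (*gesuz*, *tin*).
Since the final consonant of *human* is /n/ (voiced), it takes -ma, giving *humanma*.
*uzisih*: final consonant = /h/, voiceless → -ufu → *uzisihufu*.

humanma, uzisihufu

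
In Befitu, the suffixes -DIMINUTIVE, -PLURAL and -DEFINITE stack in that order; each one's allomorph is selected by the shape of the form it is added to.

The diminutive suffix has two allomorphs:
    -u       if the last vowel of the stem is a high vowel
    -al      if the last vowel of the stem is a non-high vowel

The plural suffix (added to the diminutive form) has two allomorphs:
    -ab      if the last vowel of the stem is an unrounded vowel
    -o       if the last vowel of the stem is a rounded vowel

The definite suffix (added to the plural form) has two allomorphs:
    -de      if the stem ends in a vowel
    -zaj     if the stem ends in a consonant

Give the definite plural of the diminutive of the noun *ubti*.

ubtiuode

The last vowel of *ubti* is /i/, which is a high vowel, so the diminutive suffix is -u, giving *ubtiu*.
The last vowel of the diminutive form *ubtiu* is /u/, which is a rounded vowel, so the plural suffix is -o, giving *ubtiuo*.
Since the final sound of the plural form *ubtiuo* is /o/ (a vowel), it takes -de, giving *ubtiuode*.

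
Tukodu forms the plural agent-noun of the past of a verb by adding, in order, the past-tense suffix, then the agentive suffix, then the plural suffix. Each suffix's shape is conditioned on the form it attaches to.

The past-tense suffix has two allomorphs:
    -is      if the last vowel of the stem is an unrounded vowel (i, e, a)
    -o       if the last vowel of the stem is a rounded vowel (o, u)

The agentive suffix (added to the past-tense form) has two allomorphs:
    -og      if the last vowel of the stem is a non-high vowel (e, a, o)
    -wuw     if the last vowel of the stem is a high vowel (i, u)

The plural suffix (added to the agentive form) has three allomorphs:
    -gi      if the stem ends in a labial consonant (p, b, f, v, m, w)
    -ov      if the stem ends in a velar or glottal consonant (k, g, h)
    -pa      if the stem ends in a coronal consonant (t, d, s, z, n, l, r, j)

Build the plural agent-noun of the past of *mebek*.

*mebek*: last vowel = /e/, an unrounded vowel → -is → *mebekis*.
Since the last vowel of the past-tense form *mebekis* is /i/ (a high vowel), it takes -wuw, giving *mebekiswuw*.
The agentive form *mebekiswuw* — final consonant /w/ (labial) → -gi → *mebekiswuwgi*.

mebekiswuwgi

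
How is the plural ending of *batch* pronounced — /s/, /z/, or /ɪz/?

/ɪz/

The stem *batch* ends in a sibilant (/s, z, ʃ, ʒ, tʃ, dʒ/).
The plural suffix surfaces as /ɪz/ after sibilants, /s/ after other voiceless consonants, and /z/ after other voiced sounds.
So the plural -s on *batch* is pronounced /ɪz/.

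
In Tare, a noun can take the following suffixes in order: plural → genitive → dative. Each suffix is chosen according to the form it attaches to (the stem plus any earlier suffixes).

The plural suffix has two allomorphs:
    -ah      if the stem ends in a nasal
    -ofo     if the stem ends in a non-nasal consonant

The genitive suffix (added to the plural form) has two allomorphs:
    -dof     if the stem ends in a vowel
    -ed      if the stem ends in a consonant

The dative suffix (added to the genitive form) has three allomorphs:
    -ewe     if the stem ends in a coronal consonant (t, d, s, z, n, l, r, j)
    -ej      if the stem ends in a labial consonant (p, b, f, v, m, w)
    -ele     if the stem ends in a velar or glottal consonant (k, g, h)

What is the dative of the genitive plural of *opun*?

*opun*: final consonant = /n/, a nasal → -ah → *opunah*.
Since the final sound of the plural form *opunah* is /h/ (a consonant), it takes -ed, giving *opunahed*.
Since the final consonant of the genitive form *opunahed* is /d/ (coronal), it takes -ewe, giving *opunahedewe*.

opunahedewe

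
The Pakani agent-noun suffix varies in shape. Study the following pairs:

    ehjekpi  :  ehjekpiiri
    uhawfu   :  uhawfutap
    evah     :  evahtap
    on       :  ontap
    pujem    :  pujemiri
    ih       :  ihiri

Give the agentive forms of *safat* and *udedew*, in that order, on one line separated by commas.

The suffix is conditioned by the last vowel: -iri when the last vowel of the stem is a front vowel (*ehjekpi*, *pujem*, *ih*); -tap when the last vowel of the stem is a back vowel (*uhawfu*, *evah*, *on*).
*safat* — last vowel /a/ (a back vowel) → -tap → *safattap*.
*udedew*: last vowel = /e/, a front vowel → -iri → *udedewiri*.

safattap, udedewiri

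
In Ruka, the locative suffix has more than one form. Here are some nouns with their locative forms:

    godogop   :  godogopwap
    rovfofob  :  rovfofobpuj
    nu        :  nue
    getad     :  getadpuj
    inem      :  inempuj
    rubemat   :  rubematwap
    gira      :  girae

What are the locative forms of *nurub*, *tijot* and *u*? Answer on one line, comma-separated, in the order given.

Looking at the final sound of each stem: -wap when the stem ends in a voiceless consonant (*godogop*, *rubemat*); -puj when the stem ends in a voiced consonant (*rovfofob*, *getad*, *inem*); -e when the stem ends in a vowel (*nu*, *gira*).
*nurub*: final sound = /b/, a voiced consonant → -puj → *nurubpuj*.
*tijot* — final sound /t/ (a voiceless consonant) → -wap → *tijotwap*.
Since the final sound of *u* is /u/ (a vowel), it takes -e, giving *ue*.

nurubpuj, tijotwap, ue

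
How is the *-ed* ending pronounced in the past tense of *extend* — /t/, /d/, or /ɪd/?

/ɪd/

The stem *extend* ends in /t/ or /d/.
The -ed suffix is realized as /ɪd/ after /t, d/; as /t/ after other voiceless consonants; and as /d/ after other voiced sounds.
So -ed on *extend* is pronounced /ɪd/.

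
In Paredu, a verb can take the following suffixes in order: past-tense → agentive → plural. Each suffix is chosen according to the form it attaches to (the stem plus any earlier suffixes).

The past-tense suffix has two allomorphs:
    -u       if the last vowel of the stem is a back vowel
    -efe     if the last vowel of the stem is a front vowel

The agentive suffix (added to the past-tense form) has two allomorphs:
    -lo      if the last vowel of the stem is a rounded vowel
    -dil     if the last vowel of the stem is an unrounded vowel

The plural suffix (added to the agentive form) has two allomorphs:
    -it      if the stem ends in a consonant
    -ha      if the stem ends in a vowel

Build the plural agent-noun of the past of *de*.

*de*: last vowel = /e/, a front vowel → -efe → *deefe*.
The past-tense form *deefe* — last vowel /e/ (an unrounded vowel) → -dil → *deefedil*.
Since the final sound of the agentive form *deefedil* is /l/ (a consonant), it takes -it, giving *deefedilit*.

deefedilit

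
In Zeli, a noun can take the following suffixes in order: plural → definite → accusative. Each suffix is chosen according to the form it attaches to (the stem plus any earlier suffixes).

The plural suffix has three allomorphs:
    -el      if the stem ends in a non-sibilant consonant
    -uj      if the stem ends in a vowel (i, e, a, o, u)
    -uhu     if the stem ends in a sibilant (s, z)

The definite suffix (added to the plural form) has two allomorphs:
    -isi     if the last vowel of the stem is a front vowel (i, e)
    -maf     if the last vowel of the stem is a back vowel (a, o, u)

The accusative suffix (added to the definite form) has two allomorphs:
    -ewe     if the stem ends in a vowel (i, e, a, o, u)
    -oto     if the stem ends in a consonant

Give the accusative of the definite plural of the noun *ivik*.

Since the final sound of *ivik* is /k/ (a non-sibilant consonant), it takes -el, giving *ivikel*.
The plural form *ivikel*: last vowel = /e/, a front vowel → -isi → *ivikelisi*.
The definite form *ivikelisi*: final sound = /i/, a vowel → -ewe → *ivikelisiewe*.

ivikelisiewe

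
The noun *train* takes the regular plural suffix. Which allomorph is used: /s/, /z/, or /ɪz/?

The stem *train* ends in a voiced non-sibilant sound.
The plural suffix surfaces as /ɪz/ after sibilants, /s/ after other voiceless consonants, and /z/ after other voiced sounds.
So the plural -s on *train* is pronounced /z/.

/z/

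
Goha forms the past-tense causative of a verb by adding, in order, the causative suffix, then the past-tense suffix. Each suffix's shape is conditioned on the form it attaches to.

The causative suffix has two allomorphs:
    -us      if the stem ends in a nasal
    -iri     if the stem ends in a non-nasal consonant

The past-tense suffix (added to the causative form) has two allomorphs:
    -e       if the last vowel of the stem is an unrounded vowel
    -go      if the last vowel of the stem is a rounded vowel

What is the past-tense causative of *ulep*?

*ulep* — final consonant /p/ (non-nasal) → -iri → *ulepiri*.
Since the last vowel of the causative form *ulepiri* is /i/ (an unrounded vowel), it takes -e, giving *ulepirie*.

ulepirie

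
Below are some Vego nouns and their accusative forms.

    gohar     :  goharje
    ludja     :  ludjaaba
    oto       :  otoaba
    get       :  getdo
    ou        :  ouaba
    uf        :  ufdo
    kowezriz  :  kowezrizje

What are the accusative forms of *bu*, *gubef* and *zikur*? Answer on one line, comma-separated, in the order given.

buaba, gubefdo, zikurje

Looking at the final sound of each stem: -do when the stem ends in a voiceless consonant (*get*, *uf*); -je when the stem ends in a voiced consonant (*gohar*, *kowezriz*); -aba when the stem ends in a vowel (*ludja*, *oto*, *ou*).
*bu* — final sound /u/ (a vowel) → -aba → *buaba*.
Since the final sound of *gubef* is /f/ (a voiceless consonant), it takes -do, giving *gubefdo*.
The final sound of *zikur* is /r/, which is a voiced consonant, so the suffix is -je, giving *zikurje*.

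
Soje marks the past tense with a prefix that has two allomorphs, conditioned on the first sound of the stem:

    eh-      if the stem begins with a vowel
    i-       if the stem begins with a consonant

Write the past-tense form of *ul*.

ehul

*ul*: first sound = /u/, a vowel → eh- → *ehul*.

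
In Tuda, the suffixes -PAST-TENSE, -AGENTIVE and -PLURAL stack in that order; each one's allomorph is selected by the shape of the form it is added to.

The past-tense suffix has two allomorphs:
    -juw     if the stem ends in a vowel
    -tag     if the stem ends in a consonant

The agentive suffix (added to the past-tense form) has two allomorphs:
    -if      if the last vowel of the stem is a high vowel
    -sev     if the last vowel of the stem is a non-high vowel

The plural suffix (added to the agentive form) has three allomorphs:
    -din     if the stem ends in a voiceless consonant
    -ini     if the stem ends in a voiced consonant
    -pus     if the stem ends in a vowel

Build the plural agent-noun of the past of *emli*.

The final sound of *emli* is /i/, which is a vowel, so the past-tense suffix is -juw, giving *emlijuw*.
The last vowel of the past-tense form *emlijuw* is /u/, which is a high vowel, so the agentive suffix is -if, giving *emlijuwif*.
The agentive form *emlijuwif*: final sound = /f/, a voiceless consonant → -din → *emlijuwifdin*.

emlijuwifdin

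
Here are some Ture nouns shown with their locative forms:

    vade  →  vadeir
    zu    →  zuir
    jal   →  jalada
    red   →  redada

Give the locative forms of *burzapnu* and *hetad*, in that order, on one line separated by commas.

burzapnuir, hetadada

The suffix is conditioned by the final sound: -ada when the stem ends in a consonant (*jal*, *red*); -ir when the stem ends in a vowel (*vade*, *zu*).
The final sound of *burzapnu* is /u/, which is a vowel, so the suffix is -ir, giving *burzapnuir*.
The final sound of *hetad* is /d/, which is a consonant, so the suffix is -ada, giving *hetadada*.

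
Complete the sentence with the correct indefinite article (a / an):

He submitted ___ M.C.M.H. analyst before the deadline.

an

The indefinite article is chosen by the initial *sound* of the following word, not its spelling.
The initialism *M.C.M.H.* is read letter by letter; the first letter, M, is pronounced /ɛm/, which begins with a vowel sound.
So the article is *an*: He submitted an M.C.M.H. analyst before the deadline.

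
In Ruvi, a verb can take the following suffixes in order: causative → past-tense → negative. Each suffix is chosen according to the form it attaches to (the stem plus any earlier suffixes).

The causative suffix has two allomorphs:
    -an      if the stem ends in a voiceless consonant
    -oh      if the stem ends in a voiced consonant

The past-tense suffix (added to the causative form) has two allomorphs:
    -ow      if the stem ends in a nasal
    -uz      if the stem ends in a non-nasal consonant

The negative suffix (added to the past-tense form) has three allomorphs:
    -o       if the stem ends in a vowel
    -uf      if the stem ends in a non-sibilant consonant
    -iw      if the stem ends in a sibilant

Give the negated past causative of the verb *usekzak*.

usekzakanowuf

Since the final consonant of *usekzak* is /k/ (voiceless), it takes -an, giving *usekzakan*.
The final consonant of the causative form *usekzakan* is /n/, which is a nasal, so the past-tense suffix is -ow, giving *usekzakanow*.
Since the final sound of the past-tense form *usekzakanow* is /w/ (a non-sibilant consonant), it takes -uf, giving *usekzakanowuf*.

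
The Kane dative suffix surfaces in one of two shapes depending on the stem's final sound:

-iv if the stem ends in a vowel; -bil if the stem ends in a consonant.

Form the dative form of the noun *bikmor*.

bikmorbil

*bikmor* — final sound /r/ (a consonant) → -bil → *bikmorbil*.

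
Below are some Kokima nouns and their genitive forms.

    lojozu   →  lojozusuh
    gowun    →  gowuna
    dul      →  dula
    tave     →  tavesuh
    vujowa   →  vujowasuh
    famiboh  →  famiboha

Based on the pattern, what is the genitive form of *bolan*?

The pattern is consonant vs. vowel: -a when the stem ends in a consonant (*gowun*, *dul*, *famiboh*); -suh when the stem ends in a vowel (*lojozu*, *tave*, *vujowa*).
The final sound of *bolan* is /n/, which is a consonant, so the suffix is -a, giving *bolana*.

bolana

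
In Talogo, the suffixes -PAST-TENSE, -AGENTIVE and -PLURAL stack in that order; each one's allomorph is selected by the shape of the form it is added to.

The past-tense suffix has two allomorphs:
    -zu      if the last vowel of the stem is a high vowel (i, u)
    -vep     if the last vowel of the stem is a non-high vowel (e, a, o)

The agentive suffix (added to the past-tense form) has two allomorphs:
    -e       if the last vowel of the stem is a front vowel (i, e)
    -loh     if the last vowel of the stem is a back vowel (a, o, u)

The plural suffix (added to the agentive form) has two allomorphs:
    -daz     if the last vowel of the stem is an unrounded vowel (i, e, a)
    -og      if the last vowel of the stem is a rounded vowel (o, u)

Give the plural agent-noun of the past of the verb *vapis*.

*vapis* — last vowel /i/ (a high vowel) → -zu → *vapiszu*.
Since the last vowel of the past-tense form *vapiszu* is /u/ (a back vowel), it takes -loh, giving *vapiszuloh*.
The agentive form *vapiszuloh* — last vowel /o/ (a rounded vowel) → -og → *vapiszulohog*.

vapiszulohog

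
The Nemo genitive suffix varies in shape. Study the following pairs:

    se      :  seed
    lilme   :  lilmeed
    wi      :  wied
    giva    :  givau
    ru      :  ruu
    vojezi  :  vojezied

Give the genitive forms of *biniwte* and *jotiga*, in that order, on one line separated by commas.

biniwteed, jotigau

The pattern is front/back vowel harmony: -ed when the last vowel of the stem is a front vowel (*se*, *lilme*, *wi*, *vojezi*); -u when the last vowel of the stem is a back vowel (*giva*, *ru*).
*biniwte*: last vowel = /e/, a front vowel → -ed → *biniwteed*.
Since the last vowel of *jotiga* is /a/ (a back vowel), it takes -u, giving *jotigau*.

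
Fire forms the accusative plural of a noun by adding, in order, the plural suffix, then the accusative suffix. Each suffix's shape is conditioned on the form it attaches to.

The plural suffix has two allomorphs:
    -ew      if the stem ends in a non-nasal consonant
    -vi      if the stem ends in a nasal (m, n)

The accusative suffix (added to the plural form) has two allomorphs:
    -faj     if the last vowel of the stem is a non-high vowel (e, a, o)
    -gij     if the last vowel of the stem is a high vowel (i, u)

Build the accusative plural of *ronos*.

ronosewfaj

*ronos* — final consonant /s/ (non-nasal) → -ew → *ronosew*.
The last vowel of the plural form *ronosew* is /e/, which is a non-high vowel, so the accusative suffix is -faj, giving *ronosewfaj*.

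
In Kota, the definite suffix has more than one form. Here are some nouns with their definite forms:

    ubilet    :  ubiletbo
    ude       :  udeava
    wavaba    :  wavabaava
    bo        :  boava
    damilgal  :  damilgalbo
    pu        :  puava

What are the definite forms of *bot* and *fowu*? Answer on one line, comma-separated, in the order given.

botbo, fowuava

The suffix is conditioned by the final sound: -bo when the stem ends in a consonant (*ubilet*, *damilgal*); -ava when the stem ends in a vowel (*ude*, *wavaba*, *bo*, *pu*).
Since the final sound of *bot* is /t/ (a consonant), it takes -bo, giving *botbo*.
Since the final sound of *fowu* is /u/ (a vowel), it takes -ava, giving *fowuava*.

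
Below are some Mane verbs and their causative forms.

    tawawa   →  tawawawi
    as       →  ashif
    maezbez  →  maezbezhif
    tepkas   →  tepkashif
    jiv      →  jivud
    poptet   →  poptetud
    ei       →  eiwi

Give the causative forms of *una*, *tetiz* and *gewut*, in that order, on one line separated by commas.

The suffix is conditioned by the final sound: -hif when the stem ends in a sibilant (*as*, *maezbez*, *tepkas*); -ud when the stem ends in a non-sibilant consonant (*jiv*, *poptet*); -wi when the stem ends in a vowel (*tawawa*, *ei*).
*una*: final sound = /a/, a vowel → -wi → *unawi*.
*tetiz*: final sound = /z/, a sibilant → -hif → *tetizhif*.
*gewut*: final sound = /t/, a non-sibilant consonant → -ud → *gewutud*.

unawi, tetizhif, gewutud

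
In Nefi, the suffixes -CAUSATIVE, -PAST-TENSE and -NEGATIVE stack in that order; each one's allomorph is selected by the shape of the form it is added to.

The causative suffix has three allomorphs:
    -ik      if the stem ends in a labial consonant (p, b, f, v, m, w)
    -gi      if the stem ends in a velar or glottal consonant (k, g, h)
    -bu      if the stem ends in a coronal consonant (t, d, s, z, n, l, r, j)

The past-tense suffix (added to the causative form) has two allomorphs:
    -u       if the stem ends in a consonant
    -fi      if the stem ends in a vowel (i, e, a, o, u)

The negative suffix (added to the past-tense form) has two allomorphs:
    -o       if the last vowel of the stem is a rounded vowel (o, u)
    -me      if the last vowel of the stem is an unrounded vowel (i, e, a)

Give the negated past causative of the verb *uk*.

*uk* — final consonant /k/ (velar/glottal) → -gi → *ukgi*.
The final sound of the causative form *ukgi* is /i/, which is a vowel, so the past-tense suffix is -fi, giving *ukgifi*.
The past-tense form *ukgifi* — last vowel /i/ (an unrounded vowel) → -me → *ukgifime*.

ukgifime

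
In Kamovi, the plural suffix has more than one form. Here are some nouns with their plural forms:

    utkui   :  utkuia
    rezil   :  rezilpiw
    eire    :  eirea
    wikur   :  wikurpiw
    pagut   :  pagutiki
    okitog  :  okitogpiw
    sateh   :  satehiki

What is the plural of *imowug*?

imowugpiw

The suffix is conditioned by the final sound: -iki when the stem ends in a voiceless consonant (*pagut*, *sateh*); -piw when the stem ends in a voiced consonant (*rezil*, *wikur*, *okitog*); -a when the stem ends in a vowel (*utkui*, *eire*).
Since the final sound of *imowug* is /g/ (a voiced consonant), it takes -piw, giving *imowugpiw*.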